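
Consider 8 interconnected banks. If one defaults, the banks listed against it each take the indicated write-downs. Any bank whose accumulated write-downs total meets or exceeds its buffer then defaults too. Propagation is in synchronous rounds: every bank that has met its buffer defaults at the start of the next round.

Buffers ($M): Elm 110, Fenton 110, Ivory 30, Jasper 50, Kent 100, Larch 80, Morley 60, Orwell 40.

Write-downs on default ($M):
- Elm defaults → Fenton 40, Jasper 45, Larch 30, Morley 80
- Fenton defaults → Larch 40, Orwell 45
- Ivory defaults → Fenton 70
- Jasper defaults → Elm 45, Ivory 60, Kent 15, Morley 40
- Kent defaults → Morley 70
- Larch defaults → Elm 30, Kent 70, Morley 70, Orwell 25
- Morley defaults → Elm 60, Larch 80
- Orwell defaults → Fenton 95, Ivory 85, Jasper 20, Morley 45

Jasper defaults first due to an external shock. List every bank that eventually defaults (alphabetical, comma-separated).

Ivory, Jasper

Round 1 — Jasper defaults (initial).
  Elm: +45 → 45 < 110
  Ivory: +60 → 60 ≥ 30
  Kent: +15 → 15 < 100
  Morley: +40 → 40 < 60
Round 2 — Ivory defaults.
  Fenton: +70 → 70 < 110
No further defaults.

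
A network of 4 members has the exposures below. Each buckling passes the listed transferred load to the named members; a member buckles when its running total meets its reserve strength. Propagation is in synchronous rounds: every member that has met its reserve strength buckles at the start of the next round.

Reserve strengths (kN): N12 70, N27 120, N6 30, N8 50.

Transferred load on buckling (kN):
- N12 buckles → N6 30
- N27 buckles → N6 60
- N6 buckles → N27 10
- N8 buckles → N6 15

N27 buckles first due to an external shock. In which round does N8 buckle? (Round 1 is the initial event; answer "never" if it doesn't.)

never

Round 1 — N27 buckles (initial).
  N6: +60 → 60 ≥ 30
Round 2 — N6 buckles.
No further bucklings.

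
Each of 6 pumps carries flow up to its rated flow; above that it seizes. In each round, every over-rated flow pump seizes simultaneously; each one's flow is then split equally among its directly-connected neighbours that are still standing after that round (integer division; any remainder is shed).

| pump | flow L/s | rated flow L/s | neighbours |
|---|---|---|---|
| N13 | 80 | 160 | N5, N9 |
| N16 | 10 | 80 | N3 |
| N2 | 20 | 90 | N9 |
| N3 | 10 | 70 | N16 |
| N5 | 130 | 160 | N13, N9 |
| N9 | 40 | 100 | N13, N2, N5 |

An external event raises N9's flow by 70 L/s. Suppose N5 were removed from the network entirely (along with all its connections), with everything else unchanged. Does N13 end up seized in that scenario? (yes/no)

no

With N5 removed:
Round 1 — N9 at 110 > 100. N9 seizes.
  N9 sheds 110 L/s to N13, N2: 55 each.
    N13: 80+55 = 135 ≤ 160
    N2: 20+55 = 75 ≤ 90
No further seizures.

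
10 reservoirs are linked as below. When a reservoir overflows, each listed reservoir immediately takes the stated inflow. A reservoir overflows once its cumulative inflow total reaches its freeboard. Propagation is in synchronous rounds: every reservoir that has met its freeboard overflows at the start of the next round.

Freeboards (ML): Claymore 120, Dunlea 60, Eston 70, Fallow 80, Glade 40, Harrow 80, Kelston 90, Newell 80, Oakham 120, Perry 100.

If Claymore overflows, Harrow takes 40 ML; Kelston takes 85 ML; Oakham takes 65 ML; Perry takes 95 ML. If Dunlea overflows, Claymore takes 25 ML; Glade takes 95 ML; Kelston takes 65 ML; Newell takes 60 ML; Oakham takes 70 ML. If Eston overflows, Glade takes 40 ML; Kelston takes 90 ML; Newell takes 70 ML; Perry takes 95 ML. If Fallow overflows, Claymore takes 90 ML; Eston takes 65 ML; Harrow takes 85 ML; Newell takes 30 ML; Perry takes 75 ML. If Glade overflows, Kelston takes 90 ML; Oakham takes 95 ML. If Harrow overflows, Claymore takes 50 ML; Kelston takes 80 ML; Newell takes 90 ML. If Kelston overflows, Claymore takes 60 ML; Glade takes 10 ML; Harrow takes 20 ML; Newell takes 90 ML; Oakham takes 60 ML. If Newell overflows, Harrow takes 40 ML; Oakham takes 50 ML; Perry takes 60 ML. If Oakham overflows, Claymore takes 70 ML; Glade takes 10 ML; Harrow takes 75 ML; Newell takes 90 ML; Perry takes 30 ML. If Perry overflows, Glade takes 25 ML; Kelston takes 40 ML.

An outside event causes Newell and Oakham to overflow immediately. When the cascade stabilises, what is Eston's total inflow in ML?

0

Round 1 — Newell, Oakham overflow (initial).
  Claymore: +70 → 70 < 120
  Glade: +10 → 10 < 40
  Harrow: +40+75 → 115 ≥ 80
  Perry: +60+30 → 90 < 100
Round 2 — Harrow overflows.
  Claymore: +50 → 120 ≥ 120
  Kelston: +80 → 80 < 90
Round 3 — Claymore overflows.
  Kelston: +85 → 165 ≥ 90
  Perry: +95 → 185 ≥ 100
Round 4 — Kelston, Perry overflow.
  Glade: +10+25 → 45 ≥ 40
Round 5 — Glade overflows.
No further overflows.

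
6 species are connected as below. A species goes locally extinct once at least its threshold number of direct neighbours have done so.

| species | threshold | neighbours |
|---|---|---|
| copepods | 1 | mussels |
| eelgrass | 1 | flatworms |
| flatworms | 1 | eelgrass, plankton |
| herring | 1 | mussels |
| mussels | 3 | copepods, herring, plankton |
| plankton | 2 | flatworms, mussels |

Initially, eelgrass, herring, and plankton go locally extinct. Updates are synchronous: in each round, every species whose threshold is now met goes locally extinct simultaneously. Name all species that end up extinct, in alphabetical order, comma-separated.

Round 1 — eelgrass, herring, plankton go locally extinct (initial).
Round 2 — checking thresholds:
  flatworms: 2 of 2 neighbours ≥ 1, goes locally extinct.
  mussels: 2 of 3 neighbours < 3, holds.
Round 3 — no new extinctions; cascade stops.

eelgrass, flatworms, herring, plankton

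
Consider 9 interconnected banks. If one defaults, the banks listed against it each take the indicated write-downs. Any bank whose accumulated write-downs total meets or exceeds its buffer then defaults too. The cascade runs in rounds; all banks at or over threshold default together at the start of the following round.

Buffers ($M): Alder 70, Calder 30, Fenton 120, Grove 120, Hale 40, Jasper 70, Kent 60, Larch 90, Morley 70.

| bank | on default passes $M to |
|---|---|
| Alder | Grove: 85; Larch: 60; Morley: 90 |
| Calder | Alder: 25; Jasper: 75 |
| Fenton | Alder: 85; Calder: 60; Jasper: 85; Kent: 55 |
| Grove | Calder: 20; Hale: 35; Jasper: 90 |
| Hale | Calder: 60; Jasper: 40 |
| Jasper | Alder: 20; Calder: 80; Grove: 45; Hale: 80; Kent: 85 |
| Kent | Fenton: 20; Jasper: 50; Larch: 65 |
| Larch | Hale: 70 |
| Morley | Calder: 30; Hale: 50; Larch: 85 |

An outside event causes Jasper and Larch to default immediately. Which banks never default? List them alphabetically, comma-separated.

Round 1 — Jasper, Larch default (initial).
  Alder: +20 → 20 < 70
  Calder: +80 → 80 ≥ 30
  Grove: +45 → 45 < 120
  Hale: +80+70 → 150 ≥ 40
  Kent: +85 → 85 ≥ 60
Round 2 — Calder, Hale, Kent default.
  Alder: +25 → 45 < 70
  Fenton: +20 → 20 < 120
No further defaults.

Alder, Fenton, Grove, Morley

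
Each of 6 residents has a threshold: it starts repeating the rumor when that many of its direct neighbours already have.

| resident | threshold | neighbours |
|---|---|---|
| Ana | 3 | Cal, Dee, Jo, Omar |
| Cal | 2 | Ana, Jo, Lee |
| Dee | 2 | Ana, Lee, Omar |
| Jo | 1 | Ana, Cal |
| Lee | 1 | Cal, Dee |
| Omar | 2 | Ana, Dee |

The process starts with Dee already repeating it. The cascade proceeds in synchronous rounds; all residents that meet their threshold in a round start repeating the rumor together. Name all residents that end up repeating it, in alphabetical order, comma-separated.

Round 1 — Dee starts repeating the rumor (initial).
Round 2 — checking thresholds:
  Ana: 1 of 4 neighbours < 3, not yet.
  Lee: 1 of 2 neighbours ≥ 1, starts repeating the rumor.
  Omar: 1 of 2 neighbours < 2, not yet.
Round 3 — no new spreads; cascade stops.

Dee, Lee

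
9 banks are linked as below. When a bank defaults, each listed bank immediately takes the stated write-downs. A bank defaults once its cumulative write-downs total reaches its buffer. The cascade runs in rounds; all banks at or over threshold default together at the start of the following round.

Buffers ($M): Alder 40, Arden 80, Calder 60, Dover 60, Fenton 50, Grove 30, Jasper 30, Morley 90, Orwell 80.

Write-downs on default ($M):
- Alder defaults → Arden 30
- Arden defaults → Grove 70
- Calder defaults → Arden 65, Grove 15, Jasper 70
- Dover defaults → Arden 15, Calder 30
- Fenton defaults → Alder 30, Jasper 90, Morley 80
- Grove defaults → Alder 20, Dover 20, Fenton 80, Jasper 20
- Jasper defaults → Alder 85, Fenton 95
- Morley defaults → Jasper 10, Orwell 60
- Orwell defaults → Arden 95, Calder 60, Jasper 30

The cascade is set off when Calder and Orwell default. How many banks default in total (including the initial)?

Round 1 — Calder, Orwell default (initial).
  Arden: +65+95 → 160 ≥ 80
  Grove: +15 → 15 < 30
  Jasper: +70+30 → 100 ≥ 30
Round 2 — Arden, Jasper default.
  Alder: +85 → 85 ≥ 40
  Fenton: +95 → 95 ≥ 50
  Grove: +70 → 85 ≥ 30
Round 3 — Alder, Fenton, Grove default.
  Dover: +20 → 20 < 60
  Morley: +80 → 80 < 90
No further defaults.

7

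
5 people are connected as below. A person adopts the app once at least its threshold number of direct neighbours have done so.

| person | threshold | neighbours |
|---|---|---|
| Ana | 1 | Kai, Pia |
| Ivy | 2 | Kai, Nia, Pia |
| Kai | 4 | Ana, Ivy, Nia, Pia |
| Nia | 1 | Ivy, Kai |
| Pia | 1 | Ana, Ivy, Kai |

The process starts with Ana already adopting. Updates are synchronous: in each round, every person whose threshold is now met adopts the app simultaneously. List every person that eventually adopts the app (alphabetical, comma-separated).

Round 1 — Ana adopts the app (initial).
Round 2 — checking thresholds:
  Kai: 1 of 4 neighbours < 4, below threshold.
  Pia: 1 of 3 neighbours ≥ 1, adopts the app.
Round 3 — no new adoptions; cascade stops.

Ana, Pia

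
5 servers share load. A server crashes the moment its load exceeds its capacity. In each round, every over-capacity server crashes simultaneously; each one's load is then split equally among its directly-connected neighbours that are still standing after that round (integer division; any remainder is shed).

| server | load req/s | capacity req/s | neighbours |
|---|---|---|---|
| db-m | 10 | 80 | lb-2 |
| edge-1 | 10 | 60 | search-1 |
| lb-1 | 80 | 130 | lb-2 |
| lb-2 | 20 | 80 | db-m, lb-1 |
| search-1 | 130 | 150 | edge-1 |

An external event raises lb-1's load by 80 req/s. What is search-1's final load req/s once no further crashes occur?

130

Round 1 — lb-1 at 160 > 130. lb-1 crashes.
  lb-1 sheds 160 req/s to lb-2: 160 each.
    lb-2: 20+160 = 180 > 80
Round 2 — lb-2 crashes.
  lb-2 sheds 180 req/s to db-m: 180 each.
    db-m: 10+180 = 190 > 80
Round 3 — db-m crashes.
  db-m sheds 190 req/s: no online neighbours, lost.
No further crashes.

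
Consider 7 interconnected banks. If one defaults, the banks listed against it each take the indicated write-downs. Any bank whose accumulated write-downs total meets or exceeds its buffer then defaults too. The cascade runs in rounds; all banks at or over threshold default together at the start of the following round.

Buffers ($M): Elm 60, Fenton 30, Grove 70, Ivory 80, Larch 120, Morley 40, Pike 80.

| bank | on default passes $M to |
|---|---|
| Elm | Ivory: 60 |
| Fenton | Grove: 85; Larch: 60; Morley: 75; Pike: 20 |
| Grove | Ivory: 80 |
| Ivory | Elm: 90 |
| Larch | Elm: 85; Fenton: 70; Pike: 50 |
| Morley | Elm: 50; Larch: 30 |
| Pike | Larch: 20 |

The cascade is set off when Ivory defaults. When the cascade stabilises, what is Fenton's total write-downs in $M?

0

Round 1 — Ivory defaults (initial).
  Elm: +90 → 90 ≥ 60
Round 2 — Elm defaults.
No further defaults.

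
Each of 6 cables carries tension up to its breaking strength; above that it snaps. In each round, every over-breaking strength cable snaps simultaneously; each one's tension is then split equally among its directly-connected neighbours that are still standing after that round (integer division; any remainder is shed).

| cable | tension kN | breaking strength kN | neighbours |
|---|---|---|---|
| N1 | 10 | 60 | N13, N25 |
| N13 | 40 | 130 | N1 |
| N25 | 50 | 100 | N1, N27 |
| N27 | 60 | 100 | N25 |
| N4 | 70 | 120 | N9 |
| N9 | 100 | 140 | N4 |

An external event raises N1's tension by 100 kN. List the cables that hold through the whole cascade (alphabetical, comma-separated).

Round 1 — N1 at 110 > 60. N1 snaps.
  N1 sheds 110 kN to N13, N25: 55 each.
    N13: 40+55 = 95 ≤ 130
    N25: 50+55 = 105 > 100
Round 2 — N25 snaps.
  N25 sheds 105 kN to N27: 105 each.
    N27: 60+105 = 165 > 100
Round 3 — N27 snaps.
  N27 sheds 165 kN: no online neighbours, lost.
No further breaks.

N13, N4, N9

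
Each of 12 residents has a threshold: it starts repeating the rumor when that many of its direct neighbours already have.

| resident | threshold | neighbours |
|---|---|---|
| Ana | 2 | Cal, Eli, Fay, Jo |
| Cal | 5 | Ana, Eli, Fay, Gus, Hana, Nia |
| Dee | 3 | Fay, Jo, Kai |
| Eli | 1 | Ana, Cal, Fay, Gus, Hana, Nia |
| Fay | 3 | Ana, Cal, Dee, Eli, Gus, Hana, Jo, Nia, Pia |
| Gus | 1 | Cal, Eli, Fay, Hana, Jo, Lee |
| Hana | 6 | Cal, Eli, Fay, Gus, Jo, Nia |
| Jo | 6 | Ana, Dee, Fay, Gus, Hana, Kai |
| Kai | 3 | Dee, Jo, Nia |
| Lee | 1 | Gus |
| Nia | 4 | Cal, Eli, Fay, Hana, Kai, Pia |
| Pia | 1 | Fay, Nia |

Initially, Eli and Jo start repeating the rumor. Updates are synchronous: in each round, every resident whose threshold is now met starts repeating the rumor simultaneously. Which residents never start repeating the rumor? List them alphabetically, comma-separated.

Cal, Dee, Hana, Kai, Nia

Round 1 — Eli, Jo start repeating the rumor (initial).
Round 2 — checking thresholds:
  Ana: 2 of 4 neighbours ≥ 2, starts repeating the rumor.
  Cal: 1 of 6 neighbours < 5, not yet.
  Dee: 1 of 3 neighbours < 3, not yet.
  Fay: 2 of 9 neighbours < 3, not yet.
  Gus: 2 of 6 neighbours ≥ 1, starts repeating the rumor.
  Hana: 2 of 6 neighbours < 6, not yet.
  Kai: 1 of 3 neighbours < 3, not yet.
  Nia: 1 of 6 neighbours < 4, not yet.
Round 3 — checking thresholds:
  Cal: 3 of 6 neighbours < 5, not yet.
  Dee: 1 of 3 neighbours < 3, not yet.
  Fay: 4 of 9 neighbours ≥ 3, starts repeating the rumor.
  Hana: 3 of 6 neighbours < 6, not yet.
  Kai: 1 of 3 neighbours < 3, not yet.
  Lee: 1 of 1 neighbours ≥ 1, starts repeating the rumor.
  Nia: 1 of 6 neighbours < 4, not yet.
Round 4 — checking thresholds:
  Cal: 4 of 6 neighbours < 5, not yet.
  Dee: 2 of 3 neighbours < 3, not yet.
  Hana: 4 of 6 neighbours < 6, not yet.
  Kai: 1 of 3 neighbours < 3, not yet.
  Nia: 2 of 6 neighbours < 4, not yet.
  Pia: 1 of 2 neighbours ≥ 1, starts repeating the rumor.
Round 5 — no new spreads; cascade stops.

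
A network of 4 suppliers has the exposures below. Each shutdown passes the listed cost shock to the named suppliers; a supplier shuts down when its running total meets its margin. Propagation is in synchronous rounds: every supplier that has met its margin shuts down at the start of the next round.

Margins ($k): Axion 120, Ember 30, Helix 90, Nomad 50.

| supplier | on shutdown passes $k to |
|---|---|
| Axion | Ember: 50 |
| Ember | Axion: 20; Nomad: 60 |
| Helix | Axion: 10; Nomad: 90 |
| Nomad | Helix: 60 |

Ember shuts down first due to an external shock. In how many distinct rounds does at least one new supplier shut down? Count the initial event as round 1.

Round 1 — Ember shuts down (initial).
  Axion: +20 → 20 < 120
  Nomad: +60 → 60 ≥ 50
Round 2 — Nomad shuts down.
  Helix: +60 → 60 < 90
No further shutdowns.

2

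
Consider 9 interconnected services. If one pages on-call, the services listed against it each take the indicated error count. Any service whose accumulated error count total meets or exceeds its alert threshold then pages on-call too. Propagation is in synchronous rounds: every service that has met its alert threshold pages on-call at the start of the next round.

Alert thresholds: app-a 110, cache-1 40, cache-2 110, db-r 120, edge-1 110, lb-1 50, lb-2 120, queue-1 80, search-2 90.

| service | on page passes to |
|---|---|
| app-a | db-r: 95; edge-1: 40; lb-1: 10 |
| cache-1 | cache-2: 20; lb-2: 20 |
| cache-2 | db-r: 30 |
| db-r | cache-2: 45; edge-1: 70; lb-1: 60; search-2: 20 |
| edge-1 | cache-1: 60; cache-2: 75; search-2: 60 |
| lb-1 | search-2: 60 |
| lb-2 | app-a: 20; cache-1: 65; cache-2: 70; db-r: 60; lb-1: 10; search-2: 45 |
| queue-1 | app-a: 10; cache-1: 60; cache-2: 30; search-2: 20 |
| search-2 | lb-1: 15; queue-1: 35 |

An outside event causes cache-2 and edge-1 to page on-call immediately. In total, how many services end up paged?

3

Round 1 — cache-2, edge-1 page on-call (initial).
  cache-1: +60 → 60 ≥ 40
  db-r: +30 → 30 < 120
  search-2: +60 → 60 < 90
Round 2 — cache-1 pages on-call.
  lb-2: +20 → 20 < 120
No further pages.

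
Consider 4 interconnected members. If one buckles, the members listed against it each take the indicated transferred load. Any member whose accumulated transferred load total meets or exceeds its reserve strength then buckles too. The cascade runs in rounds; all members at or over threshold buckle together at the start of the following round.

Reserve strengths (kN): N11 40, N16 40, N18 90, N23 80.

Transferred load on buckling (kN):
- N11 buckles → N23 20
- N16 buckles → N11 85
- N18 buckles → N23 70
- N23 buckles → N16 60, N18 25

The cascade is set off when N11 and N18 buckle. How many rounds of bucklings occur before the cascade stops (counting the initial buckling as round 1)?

Round 1 — N11, N18 buckle (initial).
  N23: +20+70 → 90 ≥ 80
Round 2 — N23 buckles.
  N16: +60 → 60 ≥ 40
Round 3 — N16 buckles.
No further bucklings.

3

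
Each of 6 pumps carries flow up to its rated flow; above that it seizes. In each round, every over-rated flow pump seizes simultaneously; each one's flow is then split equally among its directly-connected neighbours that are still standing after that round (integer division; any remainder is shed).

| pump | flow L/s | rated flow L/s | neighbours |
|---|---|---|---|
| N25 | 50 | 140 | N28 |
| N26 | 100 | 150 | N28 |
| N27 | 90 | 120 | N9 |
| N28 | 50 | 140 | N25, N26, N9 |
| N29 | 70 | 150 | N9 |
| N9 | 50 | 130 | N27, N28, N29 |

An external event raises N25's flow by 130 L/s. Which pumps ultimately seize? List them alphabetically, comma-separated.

Round 1 — N25 at 180 > 140. N25 seizes.
  N25 sheds 180 L/s to N28: 180 each.
    N28: 50+180 = 230 > 140
Round 2 — N28 seizes.
  N28 sheds 230 L/s to N26, N9: 115 each.
    N26: 100+115 = 215 > 150
    N9: 50+115 = 165 > 130
Round 3 — N26, N9 seize.
  N26 sheds 215 L/s: no online neighbours, lost.
  N9 sheds 165 L/s to N27, N29: 82 each (1 lost).
    N27: 90+82 = 172 > 120
    N29: 70+82 = 152 > 150
Round 4 — N27, N29 seize.
  N27 sheds 172 L/s: no online neighbours, lost.
  N29 sheds 152 L/s: no online neighbours, lost.
No further seizures.

N25, N26, N27, N28, N29, N9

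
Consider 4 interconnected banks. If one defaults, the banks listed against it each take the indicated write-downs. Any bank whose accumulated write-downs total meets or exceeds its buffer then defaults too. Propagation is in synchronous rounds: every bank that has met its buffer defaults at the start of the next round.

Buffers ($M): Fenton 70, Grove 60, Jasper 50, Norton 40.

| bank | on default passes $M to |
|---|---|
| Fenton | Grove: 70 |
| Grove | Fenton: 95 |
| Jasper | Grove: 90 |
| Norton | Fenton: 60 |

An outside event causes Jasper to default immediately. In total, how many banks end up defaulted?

3

Round 1 — Jasper defaults (initial).
  Grove: +90 → 90 ≥ 60
Round 2 — Grove defaults.
  Fenton: +95 → 95 ≥ 70
Round 3 — Fenton defaults.
No further defaults.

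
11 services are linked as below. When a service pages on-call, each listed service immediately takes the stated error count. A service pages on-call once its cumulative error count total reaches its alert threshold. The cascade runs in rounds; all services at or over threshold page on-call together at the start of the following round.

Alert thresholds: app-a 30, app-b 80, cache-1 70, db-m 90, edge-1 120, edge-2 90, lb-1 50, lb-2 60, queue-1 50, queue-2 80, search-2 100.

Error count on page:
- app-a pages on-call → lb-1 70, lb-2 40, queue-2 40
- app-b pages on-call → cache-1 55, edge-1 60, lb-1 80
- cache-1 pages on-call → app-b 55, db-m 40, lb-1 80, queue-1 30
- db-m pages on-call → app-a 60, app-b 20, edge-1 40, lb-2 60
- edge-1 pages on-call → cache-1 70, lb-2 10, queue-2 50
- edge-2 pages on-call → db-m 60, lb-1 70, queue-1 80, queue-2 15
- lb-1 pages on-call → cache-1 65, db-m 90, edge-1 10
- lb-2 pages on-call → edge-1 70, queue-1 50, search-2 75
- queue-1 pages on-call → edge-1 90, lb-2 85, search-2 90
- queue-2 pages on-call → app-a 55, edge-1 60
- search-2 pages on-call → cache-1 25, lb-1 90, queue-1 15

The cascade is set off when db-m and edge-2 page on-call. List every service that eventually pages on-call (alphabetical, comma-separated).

app-a, cache-1, db-m, edge-1, edge-2, lb-1, lb-2, queue-1, queue-2, search-2

Round 1 — db-m, edge-2 page on-call (initial).
  app-a: +60 → 60 ≥ 30
  app-b: +20 → 20 < 80
  edge-1: +40 → 40 < 120
  lb-1: +70 → 70 ≥ 50
  lb-2: +60 → 60 ≥ 60
  queue-1: +80 → 80 ≥ 50
  queue-2: +15 → 15 < 80
Round 2 — app-a, lb-1, lb-2, queue-1 page on-call.
  cache-1: +65 → 65 < 70
  edge-1: +10+70+90 → 210 ≥ 120
  queue-2: +40 → 55 < 80
  search-2: +75+90 → 165 ≥ 100
Round 3 — edge-1, search-2 page on-call.
  cache-1: +70+25 → 160 ≥ 70
  queue-2: +50 → 105 ≥ 80
Round 4 — cache-1, queue-2 page on-call.
  app-b: +55 → 75 < 80
No further pages.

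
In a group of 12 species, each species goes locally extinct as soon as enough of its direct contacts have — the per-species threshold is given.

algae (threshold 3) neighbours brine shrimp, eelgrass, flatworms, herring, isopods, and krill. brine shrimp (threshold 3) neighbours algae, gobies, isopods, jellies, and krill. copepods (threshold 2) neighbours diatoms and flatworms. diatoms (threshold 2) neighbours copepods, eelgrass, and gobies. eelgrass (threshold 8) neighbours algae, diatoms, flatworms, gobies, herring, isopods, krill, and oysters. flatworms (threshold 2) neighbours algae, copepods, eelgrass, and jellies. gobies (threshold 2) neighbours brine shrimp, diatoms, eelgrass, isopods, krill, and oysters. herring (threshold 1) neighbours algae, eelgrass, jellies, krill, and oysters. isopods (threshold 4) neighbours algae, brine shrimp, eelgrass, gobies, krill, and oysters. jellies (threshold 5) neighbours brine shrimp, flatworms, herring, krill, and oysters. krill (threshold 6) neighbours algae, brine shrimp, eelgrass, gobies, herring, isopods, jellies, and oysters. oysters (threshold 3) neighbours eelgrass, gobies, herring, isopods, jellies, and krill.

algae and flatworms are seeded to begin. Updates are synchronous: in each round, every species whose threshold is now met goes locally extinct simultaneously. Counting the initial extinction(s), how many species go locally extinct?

3

Round 1 — algae, flatworms go locally extinct (initial).
Round 2 — checking thresholds:
  brine shrimp: 1 of 5 neighbours < 3, not yet.
  copepods: 1 of 2 neighbours < 2, not yet.
  eelgrass: 2 of 8 neighbours < 8, not yet.
  herring: 1 of 5 neighbours ≥ 1, goes locally extinct.
  isopods: 1 of 6 neighbours < 4, not yet.
  jellies: 1 of 5 neighbours < 5, not yet.
  krill: 1 of 8 neighbours < 6, not yet.
Round 3 — no new extinctions; cascade stops.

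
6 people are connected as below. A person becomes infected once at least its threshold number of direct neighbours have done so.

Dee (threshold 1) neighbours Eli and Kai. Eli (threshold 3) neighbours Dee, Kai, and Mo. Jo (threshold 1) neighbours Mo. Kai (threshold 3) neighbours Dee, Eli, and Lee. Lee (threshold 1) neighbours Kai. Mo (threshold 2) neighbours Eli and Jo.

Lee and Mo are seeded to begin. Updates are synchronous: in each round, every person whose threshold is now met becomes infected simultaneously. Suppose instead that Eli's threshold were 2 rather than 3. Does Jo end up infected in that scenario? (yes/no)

With Eli's threshold at 2:
Round 1 — Lee, Mo become infected (initial).
Round 2 — checking thresholds:
  Eli: 1 of 3 neighbours < 2, not yet.
  Jo: 1 of 1 neighbours ≥ 1, becomes infected.
  Kai: 1 of 3 neighbours < 3, not yet.
Round 3 — no new infections; cascade stops.

yes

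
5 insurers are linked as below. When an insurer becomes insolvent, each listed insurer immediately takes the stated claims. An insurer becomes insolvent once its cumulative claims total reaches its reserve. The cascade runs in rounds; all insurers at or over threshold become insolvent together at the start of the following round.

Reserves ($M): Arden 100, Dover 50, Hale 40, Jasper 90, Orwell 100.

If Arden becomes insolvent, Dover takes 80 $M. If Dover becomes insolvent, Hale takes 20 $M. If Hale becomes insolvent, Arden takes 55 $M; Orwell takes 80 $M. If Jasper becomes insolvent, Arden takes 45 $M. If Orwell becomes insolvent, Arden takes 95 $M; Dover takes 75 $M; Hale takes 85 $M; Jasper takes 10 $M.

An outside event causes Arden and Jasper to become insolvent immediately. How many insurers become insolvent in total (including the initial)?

Round 1 — Arden, Jasper become insolvent (initial).
  Dover: +80 → 80 ≥ 50
Round 2 — Dover becomes insolvent.
  Hale: +20 → 20 < 40
No further insolvencies.

3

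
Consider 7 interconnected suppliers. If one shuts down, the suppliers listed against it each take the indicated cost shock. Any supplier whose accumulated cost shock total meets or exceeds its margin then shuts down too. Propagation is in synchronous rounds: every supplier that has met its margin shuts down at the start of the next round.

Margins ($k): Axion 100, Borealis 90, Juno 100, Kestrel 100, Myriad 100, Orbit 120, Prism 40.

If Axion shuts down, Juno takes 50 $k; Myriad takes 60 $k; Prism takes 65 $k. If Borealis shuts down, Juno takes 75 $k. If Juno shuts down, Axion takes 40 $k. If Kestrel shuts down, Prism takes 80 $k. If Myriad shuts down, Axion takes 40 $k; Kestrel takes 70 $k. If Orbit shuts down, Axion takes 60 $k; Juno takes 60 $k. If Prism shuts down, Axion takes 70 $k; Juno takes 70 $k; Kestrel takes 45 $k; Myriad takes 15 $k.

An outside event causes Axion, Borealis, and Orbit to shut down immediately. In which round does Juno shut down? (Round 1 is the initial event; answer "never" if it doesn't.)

Round 1 — Axion, Borealis, Orbit shut down (initial).
  Juno: +50+75+60 → 185 ≥ 100
  Myriad: +60 → 60 < 100
  Prism: +65 → 65 ≥ 40
Round 2 — Juno, Prism shut down.
  Kestrel: +45 → 45 < 100
  Myriad: +15 → 75 < 100
No further shutdowns.

2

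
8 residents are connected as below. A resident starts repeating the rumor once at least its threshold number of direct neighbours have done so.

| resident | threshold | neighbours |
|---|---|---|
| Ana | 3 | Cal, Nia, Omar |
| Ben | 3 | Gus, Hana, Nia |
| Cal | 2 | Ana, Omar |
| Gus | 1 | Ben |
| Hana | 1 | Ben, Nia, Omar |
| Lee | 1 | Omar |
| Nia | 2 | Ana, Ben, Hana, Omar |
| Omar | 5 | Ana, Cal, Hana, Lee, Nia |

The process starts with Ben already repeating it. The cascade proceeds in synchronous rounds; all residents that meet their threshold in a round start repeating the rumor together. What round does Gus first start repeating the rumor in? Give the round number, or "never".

Round 1 — Ben starts repeating the rumor (initial).
Round 2 — checking thresholds:
  Gus: 1 of 1 neighbours ≥ 1, starts repeating the rumor.
  Hana: 1 of 3 neighbours ≥ 1, starts repeating the rumor.
  Nia: 1 of 4 neighbours < 2, not yet.
Round 3 — checking thresholds:
  Nia: 2 of 4 neighbours ≥ 2, starts repeating the rumor.
  Omar: 1 of 5 neighbours < 5, not yet.
Round 4 — no new spreads; cascade stops.

2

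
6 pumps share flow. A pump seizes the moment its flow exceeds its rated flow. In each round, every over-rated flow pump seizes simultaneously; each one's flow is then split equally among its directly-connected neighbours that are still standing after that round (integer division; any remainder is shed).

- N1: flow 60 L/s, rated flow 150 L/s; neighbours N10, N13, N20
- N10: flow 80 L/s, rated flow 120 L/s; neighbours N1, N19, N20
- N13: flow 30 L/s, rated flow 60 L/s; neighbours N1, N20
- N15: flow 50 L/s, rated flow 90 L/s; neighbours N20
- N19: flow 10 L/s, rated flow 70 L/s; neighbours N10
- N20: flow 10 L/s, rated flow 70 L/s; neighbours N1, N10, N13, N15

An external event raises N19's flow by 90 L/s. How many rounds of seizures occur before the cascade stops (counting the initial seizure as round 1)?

Round 1 — N19 at 100 > 70. N19 seizes.
  N19 sheds 100 L/s to N10: 100 each.
    N10: 80+100 = 180 > 120
Round 2 — N10 seizes.
  N10 sheds 180 L/s to N1, N20: 90 each.
    N1: 60+90 = 150 ≤ 150
    N20: 10+90 = 100 > 70
Round 3 — N20 seizes.
  N20 sheds 100 L/s to N1, N13, N15: 33 each (1 lost).
    N1: 150+33 = 183 > 150
    N13: 30+33 = 63 > 60
    N15: 50+33 = 83 ≤ 90
Round 4 — N1, N13 seize.
  N1 sheds 183 L/s: no online neighbours, lost.
  N13 sheds 63 L/s: no online neighbours, lost.
No further seizures.

4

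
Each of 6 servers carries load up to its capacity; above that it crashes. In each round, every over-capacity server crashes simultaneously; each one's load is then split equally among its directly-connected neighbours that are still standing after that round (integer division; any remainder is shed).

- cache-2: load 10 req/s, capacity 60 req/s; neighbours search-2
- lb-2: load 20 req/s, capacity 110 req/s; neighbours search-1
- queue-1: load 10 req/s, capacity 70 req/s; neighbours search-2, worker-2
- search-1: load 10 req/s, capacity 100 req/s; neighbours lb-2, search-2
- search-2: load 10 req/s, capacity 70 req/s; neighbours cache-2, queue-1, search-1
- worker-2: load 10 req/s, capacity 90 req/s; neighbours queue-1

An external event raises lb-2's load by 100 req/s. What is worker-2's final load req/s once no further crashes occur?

Round 1 — lb-2 at 120 > 110. lb-2 crashes.
  lb-2 sheds 120 req/s to search-1: 120 each.
    search-1: 10+120 = 130 > 100
Round 2 — search-1 crashes.
  search-1 sheds 130 req/s to search-2: 130 each.
    search-2: 10+130 = 140 > 70
Round 3 — search-2 crashes.
  search-2 sheds 140 req/s to cache-2, queue-1: 70 each.
    cache-2: 10+70 = 80 > 60
    queue-1: 10+70 = 80 > 70
Round 4 — cache-2, queue-1 crash.
  cache-2 sheds 80 req/s: no online neighbours, lost.
  queue-1 sheds 80 req/s to worker-2: 80 each.
    worker-2: 10+80 = 90 ≤ 90
No further crashes.

90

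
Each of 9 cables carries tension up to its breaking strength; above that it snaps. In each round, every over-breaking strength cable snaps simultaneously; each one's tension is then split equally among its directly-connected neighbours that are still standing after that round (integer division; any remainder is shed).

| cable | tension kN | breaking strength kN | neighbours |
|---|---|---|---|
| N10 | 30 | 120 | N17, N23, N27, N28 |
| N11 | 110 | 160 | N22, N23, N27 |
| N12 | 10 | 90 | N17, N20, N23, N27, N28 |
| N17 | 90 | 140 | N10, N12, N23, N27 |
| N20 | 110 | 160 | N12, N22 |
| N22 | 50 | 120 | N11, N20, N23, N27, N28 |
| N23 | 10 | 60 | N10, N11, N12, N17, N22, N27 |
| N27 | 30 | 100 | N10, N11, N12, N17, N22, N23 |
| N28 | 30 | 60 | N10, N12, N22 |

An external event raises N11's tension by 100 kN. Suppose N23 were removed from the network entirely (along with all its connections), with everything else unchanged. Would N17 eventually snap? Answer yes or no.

yes

With N23 removed:
Round 1 — N11 at 210 > 160. N11 snaps.
  N11 sheds 210 kN to N22, N27: 105 each.
    N22: 50+105 = 155 > 120
    N27: 30+105 = 135 > 100
Round 2 — N22, N27 snap.
  N22 sheds 155 kN to N20, N28: 77 each (1 lost).
    N20: 110+77 = 187 > 160
    N28: 30+77 = 107 > 60
  N27 sheds 135 kN to N10, N12, N17: 45 each.
    N10: 30+45 = 75 ≤ 120
    N12: 10+45 = 55 ≤ 90
    N17: 90+45 = 135 ≤ 140
Round 3 — N20, N28 snap.
  N20 sheds 187 kN to N12: 187 each.
    N12: 55+187 = 242 > 90
  N28 sheds 107 kN to N10, N12: 53 each (1 lost).
    N10: 75+53 = 128 > 120
    N12: 242+53 = 295 > 90
Round 4 — N10, N12 snap.
  N10 sheds 128 kN to N17: 128 each.
    N17: 135+128 = 263 > 140
  N12 sheds 295 kN to N17: 295 each.
    N17: 263+295 = 558 > 140
Round 5 — N17 snaps.
  N17 sheds 558 kN: no online neighbours, lost.
No further breaks.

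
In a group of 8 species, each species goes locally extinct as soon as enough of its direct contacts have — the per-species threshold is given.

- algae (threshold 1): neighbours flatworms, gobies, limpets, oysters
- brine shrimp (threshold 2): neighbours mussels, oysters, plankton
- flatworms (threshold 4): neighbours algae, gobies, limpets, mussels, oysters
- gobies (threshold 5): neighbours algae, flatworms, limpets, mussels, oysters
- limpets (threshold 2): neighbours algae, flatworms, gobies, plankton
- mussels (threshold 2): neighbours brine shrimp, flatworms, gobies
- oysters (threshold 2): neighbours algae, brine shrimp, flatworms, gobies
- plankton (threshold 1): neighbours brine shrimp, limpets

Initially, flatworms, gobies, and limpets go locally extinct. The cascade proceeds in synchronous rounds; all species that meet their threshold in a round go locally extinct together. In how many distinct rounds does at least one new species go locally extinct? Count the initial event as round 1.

3

Round 1 — flatworms, gobies, limpets go locally extinct (initial).
Round 2 — checking thresholds:
  algae: 3 of 4 neighbours ≥ 1, goes locally extinct.
  mussels: 2 of 3 neighbours ≥ 2, goes locally extinct.
  oysters: 2 of 4 neighbours ≥ 2, goes locally extinct.
  plankton: 1 of 2 neighbours ≥ 1, goes locally extinct.
Round 3 — checking thresholds:
  brine shrimp: 3 of 3 neighbours ≥ 2, goes locally extinct.
Round 4 — no new extinctions; cascade stops.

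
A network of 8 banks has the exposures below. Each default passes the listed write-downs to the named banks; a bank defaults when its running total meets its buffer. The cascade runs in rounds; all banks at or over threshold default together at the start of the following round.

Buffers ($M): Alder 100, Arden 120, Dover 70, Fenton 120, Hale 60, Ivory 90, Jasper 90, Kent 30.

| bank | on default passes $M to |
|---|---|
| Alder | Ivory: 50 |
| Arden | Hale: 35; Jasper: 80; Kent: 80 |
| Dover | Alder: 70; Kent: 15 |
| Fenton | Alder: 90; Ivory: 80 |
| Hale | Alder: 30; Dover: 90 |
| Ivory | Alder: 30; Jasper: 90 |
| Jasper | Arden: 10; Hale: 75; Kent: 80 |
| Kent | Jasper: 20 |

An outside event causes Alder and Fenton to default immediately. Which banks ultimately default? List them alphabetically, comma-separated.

Round 1 — Alder, Fenton default (initial).
  Ivory: +50+80 → 130 ≥ 90
Round 2 — Ivory defaults.
  Jasper: +90 → 90 ≥ 90
Round 3 — Jasper defaults.
  Arden: +10 → 10 < 120
  Hale: +75 → 75 ≥ 60
  Kent: +80 → 80 ≥ 30
Round 4 — Hale, Kent default.
  Dover: +90 → 90 ≥ 70
Round 5 — Dover defaults.
No further defaults.

Alder, Dover, Fenton, Hale, Ivory, Jasper, Kent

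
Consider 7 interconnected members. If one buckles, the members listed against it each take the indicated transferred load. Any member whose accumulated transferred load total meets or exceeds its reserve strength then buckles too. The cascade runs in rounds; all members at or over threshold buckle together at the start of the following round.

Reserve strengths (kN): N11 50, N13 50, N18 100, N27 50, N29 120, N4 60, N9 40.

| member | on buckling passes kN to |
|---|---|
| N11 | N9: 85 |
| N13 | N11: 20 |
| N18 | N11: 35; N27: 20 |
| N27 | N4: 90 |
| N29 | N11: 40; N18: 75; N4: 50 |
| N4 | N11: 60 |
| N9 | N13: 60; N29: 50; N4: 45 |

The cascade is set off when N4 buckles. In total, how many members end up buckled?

4

Round 1 — N4 buckles (initial).
  N11: +60 → 60 ≥ 50
Round 2 — N11 buckles.
  N9: +85 → 85 ≥ 40
Round 3 — N9 buckles.
  N13: +60 → 60 ≥ 50
  N29: +50 → 50 < 120
Round 4 — N13 buckles.
No further bucklings.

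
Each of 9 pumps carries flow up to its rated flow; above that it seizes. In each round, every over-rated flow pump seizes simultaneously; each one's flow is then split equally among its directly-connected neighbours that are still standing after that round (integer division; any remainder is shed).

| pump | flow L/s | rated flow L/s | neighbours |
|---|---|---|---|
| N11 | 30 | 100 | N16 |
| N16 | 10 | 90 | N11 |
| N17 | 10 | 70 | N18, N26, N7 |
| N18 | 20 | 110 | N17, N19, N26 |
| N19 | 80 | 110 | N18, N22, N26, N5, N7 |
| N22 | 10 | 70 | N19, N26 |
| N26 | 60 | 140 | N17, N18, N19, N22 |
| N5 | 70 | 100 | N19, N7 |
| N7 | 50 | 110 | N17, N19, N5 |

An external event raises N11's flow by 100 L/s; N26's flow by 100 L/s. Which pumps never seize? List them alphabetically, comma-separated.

Round 1 — N11 at 130 > 100; N26 at 160 > 140. N11, N26 seize.
  N11 sheds 130 L/s to N16: 130 each.
    N16: 10+130 = 140 > 90
  N26 sheds 160 L/s to N17, N18, N19, N22: 40 each.
    N17: 10+40 = 50 ≤ 70
    N18: 20+40 = 60 ≤ 110
    N19: 80+40 = 120 > 110
    N22: 10+40 = 50 ≤ 70
Round 2 — N16, N19 seize.
  N16 sheds 140 L/s: no online neighbours, lost.
  N19 sheds 120 L/s to N18, N22, N5, N7: 30 each.
    N18: 60+30 = 90 ≤ 110
    N22: 50+30 = 80 > 70
    N5: 70+30 = 100 ≤ 100
    N7: 50+30 = 80 ≤ 110
Round 3 — N22 seizes.
  N22 sheds 80 L/s: no online neighbours, lost.
No further seizures.

N17, N18, N5, N7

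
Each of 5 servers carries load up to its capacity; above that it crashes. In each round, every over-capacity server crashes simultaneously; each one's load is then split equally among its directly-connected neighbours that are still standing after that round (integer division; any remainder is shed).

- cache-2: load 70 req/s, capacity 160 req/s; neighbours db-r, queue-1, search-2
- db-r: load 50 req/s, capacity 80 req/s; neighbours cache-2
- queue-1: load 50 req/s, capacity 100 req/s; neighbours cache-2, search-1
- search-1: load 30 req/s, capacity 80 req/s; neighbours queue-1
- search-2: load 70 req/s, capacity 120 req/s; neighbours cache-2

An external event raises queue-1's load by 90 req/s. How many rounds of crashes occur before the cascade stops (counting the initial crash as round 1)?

2

Round 1 — queue-1 at 140 > 100. queue-1 crashes.
  queue-1 sheds 140 req/s to cache-2, search-1: 70 each.
    cache-2: 70+70 = 140 ≤ 160
    search-1: 30+70 = 100 > 80
Round 2 — search-1 crashes.
  search-1 sheds 100 req/s: no online neighbours, lost.
No further crashes.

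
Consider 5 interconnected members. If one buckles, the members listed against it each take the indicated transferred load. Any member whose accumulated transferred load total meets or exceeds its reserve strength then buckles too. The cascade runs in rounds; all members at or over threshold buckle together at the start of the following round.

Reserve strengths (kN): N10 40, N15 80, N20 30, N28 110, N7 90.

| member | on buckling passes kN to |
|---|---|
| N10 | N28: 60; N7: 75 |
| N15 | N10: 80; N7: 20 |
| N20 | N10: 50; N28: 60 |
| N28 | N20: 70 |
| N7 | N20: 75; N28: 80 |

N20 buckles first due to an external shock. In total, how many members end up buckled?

3

Round 1 — N20 buckles (initial).
  N10: +50 → 50 ≥ 40
  N28: +60 → 60 < 110
Round 2 — N10 buckles.
  N28: +60 → 120 ≥ 110
  N7: +75 → 75 < 90
Round 3 — N28 buckles.
No further bucklings.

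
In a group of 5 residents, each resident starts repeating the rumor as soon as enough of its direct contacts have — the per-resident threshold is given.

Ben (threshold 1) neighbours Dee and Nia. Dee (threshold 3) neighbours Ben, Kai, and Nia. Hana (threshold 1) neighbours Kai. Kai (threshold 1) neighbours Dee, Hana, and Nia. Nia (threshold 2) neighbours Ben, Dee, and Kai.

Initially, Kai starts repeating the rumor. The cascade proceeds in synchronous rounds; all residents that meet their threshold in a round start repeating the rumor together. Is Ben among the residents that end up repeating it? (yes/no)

Round 1 — Kai starts repeating the rumor (initial).
Round 2 — checking thresholds:
  Dee: 1 of 3 neighbours < 3, holds.
  Hana: 1 of 1 neighbours ≥ 1, starts repeating the rumor.
  Nia: 1 of 3 neighbours < 2, holds.
Round 3 — no new spreads; cascade stops.

no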